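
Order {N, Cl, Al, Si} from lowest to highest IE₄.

The fourth ionization energy removes an electron from the +3 ion. For each element: N³⁺ still has 2 valence electrons; Cl³⁺ still has 4 valence electrons; Al³⁺ is the bare [Ne] core; Si³⁺ still has 1 valence electron.
Pulling an electron out of a noble-gas core costs far more than removing a remaining valence electron, so Al sits at the high end of IE_4.
Valence configurations: N³⁺ [He]2s², Cl³⁺ [Ne]3s²3p², Si³⁺ [Ne]3s¹.
The numbers (kJ/mol): N 7475, Cl 5159, Al 11577, Si 4356.
Hence IE_4: Si < Cl < N < Al.

Si < Cl < N < Al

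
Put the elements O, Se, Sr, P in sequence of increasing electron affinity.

Sr < P < O < Se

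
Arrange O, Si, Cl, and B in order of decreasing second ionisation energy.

O > B > Cl > Si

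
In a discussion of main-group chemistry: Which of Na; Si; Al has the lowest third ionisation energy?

The third ionization energy removes an electron from the +2 ion. For each element: Na²⁺ is already 1 electron into the core; Si²⁺ still has 2 valence electrons; Al²⁺ still has 1 valence electron.
Core electrons are held far more tightly than valence electrons, so Na tops the IE_3 order.
Valence configurations: Si²⁺ [Ne]3s², Al²⁺ [Ne]3s¹.
Tabulated IE_3 (kJ/mol): Na 6910, Si 3232, Al 2745.
Hence IE_3: Al < Si < Na.

Al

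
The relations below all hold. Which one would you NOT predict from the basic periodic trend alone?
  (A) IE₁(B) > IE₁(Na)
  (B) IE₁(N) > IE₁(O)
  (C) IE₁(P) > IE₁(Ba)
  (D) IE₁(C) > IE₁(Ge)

(B)

The general trend: IE₁ increases across a period and decreases down a group.
(A) B (period 2, group 13) vs Na (period 3, group 1): the stated order agrees with the simple trend.
(B) N (period 2, group 15) vs O (period 2, group 16): the stated order contradicts the simple trend.
(C) P (period 3, group 15) vs Ba (period 6, group 2): the stated order agrees with the simple trend.
(D) C (period 2, group 14) vs Ge (period 4, group 14): the stated order agrees with the simple trend.
The exception is (B): pairing an electron in O's 2p⁴ costs repulsion energy, so O ionizes more easily than half-filled N (2p³).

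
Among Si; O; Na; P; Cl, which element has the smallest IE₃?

IE_3 is the cost of taking one more electron from the +2 cation: Si²⁺ still has 2 valence electrons; O²⁺ still has 4 valence electrons; Na²⁺ is already 1 electron into the core; P²⁺ still has 3 valence electrons; Cl²⁺ still has 5 valence electrons.
Core electrons are held far more tightly than valence electrons, so Na tops the IE_3 order.
Valence configurations: Si²⁺ [Ne]3s², O²⁺ [He]2s²2p², P²⁺ [Ne]3s²3p¹, Cl²⁺ [Ne]3s²3p³.
P²⁺ loses a lone 3p electron whereas Si²⁺ must break into a filled 3s² pair, so IE_3(Si) > IE_3(P) even though P has the higher nuclear charge.
Approximate IE_3 values (kJ/mol): Si 3232, O 5300, Na 6910, P 2914, Cl 3822.
So the third ionization energies run P < Si < Cl < O < Na.

P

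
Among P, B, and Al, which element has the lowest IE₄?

P

Consider each +3 ion: P³⁺ still has 2 valence electrons; B³⁺ is the bare [He] core; Al³⁺ is the bare [Ne] core.
Pulling an electron out of a noble-gas core costs far more than removing a remaining valence electron, so Al and B sit at the high end of IE_4.
Tabulated IE_4 (kJ/mol): P 4964, B 25026, Al 11577.
Hence IE_4: P < Al < B.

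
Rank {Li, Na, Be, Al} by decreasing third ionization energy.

IE_3 is the cost of taking one more electron from the +2 cation: Li²⁺ is already 1 electron into the core; Na²⁺ is already 1 electron into the core; Be²⁺ is the bare [He] core; Al²⁺ still has 1 valence electron.
Breaking into a closed-shell core is much more expensive than removing a leftover valence electron — Na, Li and Be have the largest IE_3 here.
Approximate IE_3 values (kJ/mol): Li 11815, Na 6910, Be 14849, Al 2745.
Hence IE_3: Al < Na < Li < Be.

Be, Li, Na, Al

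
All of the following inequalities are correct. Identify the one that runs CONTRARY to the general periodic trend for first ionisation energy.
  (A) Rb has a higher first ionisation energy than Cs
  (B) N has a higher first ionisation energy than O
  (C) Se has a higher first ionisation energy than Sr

(B)

The general trend: first ionisation energy increases across a period and decreases down a group.
(A) Rb (period 5, group 1) vs Cs (period 6, group 1): the stated order agrees with the simple trend.
(B) N (period 2, group 15) vs O (period 2, group 16): the stated order contradicts the simple trend.
(C) Se (period 4, group 16) vs Sr (period 5, group 2): the stated order agrees with the simple trend.
The exception is (B): pairing an electron in O's 2p⁴ costs repulsion energy, so O ionizes more easily than half-filled N (2p³).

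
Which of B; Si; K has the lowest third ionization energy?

Si

Consider each +2 ion: B²⁺ still has 1 valence electron; Si²⁺ still has 2 valence electrons; K²⁺ is already 1 electron into the core.
Breaking into a closed-shell core is much more expensive than removing a leftover valence electron — K has the largest IE_3 here.
Valence configurations: B²⁺ [He]2s¹, Si²⁺ [Ne]3s².
Tabulated IE_3 (kJ/mol): B 3660, Si 3232, K 4420.
So the third ionization energies run Si < B < K.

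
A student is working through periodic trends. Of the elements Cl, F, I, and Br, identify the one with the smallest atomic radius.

F

F is in period 2, group 17; Cl is in period 3, group 17; Br is in period 4, group 17; I is in period 5, group 17.
Across a period the added protons contract the valence shell; down a group each new principal shell makes the atom larger.
All are in group 17, so atomic radius increases down the group.
The smallest atomic radius among these belongs to F.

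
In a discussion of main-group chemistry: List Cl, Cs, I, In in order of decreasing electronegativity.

Electronegativity increases across a period and decreases down a group, tracking effective nuclear charge and atomic size.
Here both period and group differ, so the two effects have to be weighed against each other.
In > Cs: both effects reinforce here, so In is clearly the higher of the two.
I > In: I lies to the right of In in period 5, so the across-period effect alone puts I higher.
Cl > I: they share group 17; the group trend gives Cl the larger value.
Approximate values (Pauling): Cl 3.16, In 1.78, I 2.66, Cs 0.79.
So from highest to lowest: Cl > I > In > Cs.

Cl > I > In > Cs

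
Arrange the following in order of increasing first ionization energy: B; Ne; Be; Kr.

B < Be < Kr < Ne

Be is in period 2, group 2; B is in period 2, group 13; Ne is in period 2, group 18; Kr is in period 4, group 18.
Removing the outermost electron gets harder across a period and easier down a group.
These span different periods and groups, so the two trends combine.
Be > B: this pair runs against the simple trend — see the exception note.
Kr > Be: period and group pull opposite ways; the across-period shift dominates (1351 vs 900 kJ/mol).
Ne > Kr: they share group 18; the group trend gives Ne the larger value.
Note the exception: Be has a higher first ionization energy than B, contrary to the simple trend — removing B's lone 2p electron is easier than breaking Be's filled 2s².
Approximate values (kJ/mol): Be 900, B 801, Ne 2081, Kr 1351.
So from lowest to highest: B < Be < Kr < Ne.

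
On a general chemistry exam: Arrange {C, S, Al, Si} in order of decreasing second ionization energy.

IE_2 is the cost of taking one more electron from the +1 cation: C⁺ still has 3 valence electrons; S⁺ still has 5 valence electrons; Al⁺ still has 2 valence electrons; Si⁺ still has 3 valence electrons.
All are still removing valence electrons, so compare the +1 ions as you would atoms: IE_2 generally rises across a period (higher Z_eff) and falls down a group (larger shell), subject to the usual subshell exceptions.
Valence configurations: C⁺ [He]2s²2p¹, S⁺ [Ne]3s²3p³, Al⁺ [Ne]3s², Si⁺ [Ne]3s²3p¹.
Si⁺ loses a lone 3p electron whereas Al⁺ must break into a filled 3s² pair, so IE_2(Al) > IE_2(Si) even though Si has the higher nuclear charge.
Approximate IE_2 values (kJ/mol): C 2353, S 2252, Al 1817, Si 1577.
Overall IE_2 order: Si < Al < S < C.

C > S > Al > Si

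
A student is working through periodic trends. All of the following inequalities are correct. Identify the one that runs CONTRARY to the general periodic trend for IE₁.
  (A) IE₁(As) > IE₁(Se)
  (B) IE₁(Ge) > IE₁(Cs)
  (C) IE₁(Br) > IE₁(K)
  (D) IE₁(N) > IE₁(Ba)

The general trend: IE₁ increases across a period and decreases down a group.
(A) As (period 4, group 15) vs Se (period 4, group 16): the stated order contradicts the simple trend.
(B) Ge (period 4, group 14) vs Cs (period 6, group 1): the stated order agrees with the simple trend.
(C) Br (period 4, group 17) vs K (period 4, group 1): the stated order agrees with the simple trend.
(D) N (period 2, group 15) vs Ba (period 6, group 2): the stated order agrees with the simple trend.
The exception is (A): Se (4p⁴) ionizes more easily than half-filled As (4p³).

(A)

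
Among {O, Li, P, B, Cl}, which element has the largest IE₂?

IE_2 is the cost of taking one more electron from the +1 cation: O⁺ still has 5 valence electrons; Li⁺ is the bare [He] core; P⁺ still has 4 valence electrons; B⁺ still has 2 valence electrons; Cl⁺ still has 6 valence electrons.
Breaking into a closed-shell core is much more expensive than removing a leftover valence electron — Li has the largest IE_2 here.
Valence configurations: O⁺ [He]2s²2p³, P⁺ [Ne]3s²3p², B⁺ [He]2s², Cl⁺ [Ne]3s²3p⁴.
Approximate IE_2 values (kJ/mol): O 3388, Li 7298, P 1907, B 2427, Cl 2298.
Overall IE_2 order: P < Cl < B < O < Li.

Li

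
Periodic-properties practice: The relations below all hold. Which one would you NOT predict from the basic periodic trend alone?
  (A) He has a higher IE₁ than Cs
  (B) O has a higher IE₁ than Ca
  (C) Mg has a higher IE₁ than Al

(C)

The general trend: IE₁ increases across a period and decreases down a group.
(A) He (period 1, group 18) vs Cs (period 6, group 1): the stated order agrees with the simple trend.
(B) O (period 2, group 16) vs Ca (period 4, group 2): the stated order agrees with the simple trend.
(C) Mg (period 3, group 2) vs Al (period 3, group 13): the stated order contradicts the simple trend.
The exception is (C): Al's single 3p electron is easier to remove than one from Mg's filled 3s².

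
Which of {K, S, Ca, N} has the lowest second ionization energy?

Ca

IE_2 is the cost of taking one more electron from the +1 cation: K⁺ is the bare [Ar] core; S⁺ still has 5 valence electrons; Ca⁺ still has 1 valence electron; N⁺ still has 4 valence electrons.
Breaking into a closed-shell core is much more expensive than removing a leftover valence electron — K has the largest IE_2 here.
Valence configurations: S⁺ [Ne]3s²3p³, Ca⁺ [Ar]4s¹, N⁺ [He]2s²2p².
Approximate IE_2 values (kJ/mol): K 3052, S 2252, Ca 1145, N 2856.
Hence IE_2: Ca < S < N < K.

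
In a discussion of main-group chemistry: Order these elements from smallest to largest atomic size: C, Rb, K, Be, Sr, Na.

Radius decreases left→right (rising Z_eff, same n) and increases top→bottom (higher n).
These span different periods and groups, so the two trends combine.
Be > C: Be lies to the left of C in period 2, so the across-period effect alone puts Be larger.
Na > Be: both effects reinforce here, so Na is clearly the larger of the two.
Sr > Na: the two effects oppose for this pair; the down-group effect wins (185 vs 155 pm).
K > Sr: the two effects oppose for this pair; the across-period effect wins (196 vs 185 pm).
Rb > K: they share group 1; the group trend gives Rb the larger value.
Tabulated atomic radius (pm): Be 102, C 75, Na 155, K 196, Rb 210, Sr 185.
So from smallest to largest: C < Be < Na < Sr < K < Rb.

C < Be < Na < Sr < K < Rb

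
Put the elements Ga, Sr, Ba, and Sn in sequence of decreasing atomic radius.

Ba > Sr > Sn > Ga

Atomic radius shrinks across a period as nuclear charge pulls the same shell inward, and grows down a group as new shells are added.
Neither a single period nor a single group — weigh both effects.
Sn > Ga: the two effects oppose for this pair; the down-group effect wins (140 vs 124 pm).
Sr > Sn: both are in period 5; the period trend gives Sr the larger value.
Ba > Sr: they share group 2; the group trend gives Ba the larger value.
Approximate values (pm): Ga 124, Sr 185, Sn 140, Ba 196.
So from largest to smallest: Ba > Sr > Sn > Ga.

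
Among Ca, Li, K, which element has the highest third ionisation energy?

Li

Consider each +2 ion: Ca²⁺ is the bare [Ar] core; Li²⁺ is already 1 electron into the core; K²⁺ is already 1 electron into the core.
All of these are removing an electron from a noble-gas core or deeper; the smaller core (lower principal quantum number) is held far more tightly, and within a period the higher nuclear charge binds the same core more tightly.
The numbers (kJ/mol): Ca 4912, Li 11815, K 4420.
Overall IE_3 order: K < Ca < Li.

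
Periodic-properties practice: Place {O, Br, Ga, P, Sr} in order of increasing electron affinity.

O is in period 2, group 16; P is in period 3, group 15; Ga is in period 4, group 13; Br is in period 4, group 17; Sr is in period 5, group 2.
EA tends to increase across a period and decrease down a group, though the pattern is less regular than for IE or radius.
These span different periods and groups, so the two trends combine.
Ga > Sr: both effects reinforce here, so Ga is clearly the higher of the two.
P > Ga: both effects reinforce here, so P is clearly the higher of the two.
O > P: both effects reinforce here, so O is clearly the higher of the two.
Br > O: period and group pull opposite ways; the across-period shift dominates (325 vs 141 kJ/mol).
Approximate values (kJ/mol): O 141, P 72, Ga 29, Br 325, Sr 5.
So from lowest to highest: Sr < Ga < P < O < Br.

Sr < Ga < P < O < Br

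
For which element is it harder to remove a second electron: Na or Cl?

Na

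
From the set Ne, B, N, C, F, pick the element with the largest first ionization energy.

B is in period 2, group 13; C is in period 2, group 14; N is in period 2, group 15; F is in period 2, group 17; Ne is in period 2, group 18.
Across a period the outer electron is held more tightly (higher IE₁); down a group it sits in a higher shell, more shielded, and comes off more easily.
All lie in period 2, so first ionization energy increases left to right.
The largest first ionization energy among these belongs to Ne.

Ne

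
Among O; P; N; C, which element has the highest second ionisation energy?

O

After 1 electron has been removed, what remains? O⁺ still has 5 valence electrons; P⁺ still has 4 valence electrons; N⁺ still has 4 valence electrons; C⁺ still has 3 valence electrons.
All are still removing valence electrons, so compare the +1 ions as you would atoms: IE_2 generally rises across a period (higher Z_eff) and falls down a group (larger shell), subject to the usual subshell exceptions.
Valence configurations: O⁺ [He]2s²2p³, P⁺ [Ne]3s²3p², N⁺ [He]2s²2p², C⁺ [He]2s²2p¹.
Approximate IE_2 values (kJ/mol): O 3388, P 1907, N 2856, C 2353.
Overall IE_2 order: P < C < N < O.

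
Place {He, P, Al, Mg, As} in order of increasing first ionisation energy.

He is in period 1, group 18; Mg is in period 3, group 2; Al is in period 3, group 13; P is in period 3, group 15; As is in period 4, group 15.
IE₁ increases left→right with effective nuclear charge and decreases top→bottom as the valence shell moves farther out.
Neither a single period nor a single group — weigh both effects.
Mg > Al: this pair runs against the simple trend — see the exception note.
As > Mg: period and group pull opposite ways; the across-period shift dominates (947 vs 738 kJ/mol).
P > As: they share group 15; the group trend gives P the larger value.
He > P: relative to P, both the across-period and down-group shifts push He's first ionization energy up.
Note the exception: Mg has a higher first ionization energy than Al, contrary to the simple trend — Al's single 3p electron is easier to remove than one from Mg's filled 3s².
Tabulated first ionization energy (kJ/mol): He 2372, Mg 738, Al 578, P 1012, As 947.
So from lowest to highest: Al < Mg < As < P < He.

Al < Mg < As < P < He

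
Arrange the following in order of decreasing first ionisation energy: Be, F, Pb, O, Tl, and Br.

F > O > Br > Be > Pb > Tl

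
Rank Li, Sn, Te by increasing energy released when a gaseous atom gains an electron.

Li < Sn < Te

Li is in period 2, group 1; Sn is in period 5, group 14; Te is in period 5, group 16.
Electron affinity generally becomes more exothermic across a period toward the halogens and less exothermic down a group.
Here both period and group differ, so the two effects have to be weighed against each other.
Sn > Li: the two effects oppose for this pair; the across-period effect wins (107 vs 60 kJ/mol).
Te > Sn: Te lies to the right of Sn in period 5, so the across-period effect alone puts Te higher.
Approximate values (kJ/mol): Li 60, Sn 107, Te 190.
So from lowest to highest: Li < Sn < Te.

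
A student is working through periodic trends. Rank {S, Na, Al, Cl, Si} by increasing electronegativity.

Na, Al, Si, S, Cl

Atoms toward the upper right of the periodic table pull bonding electrons most strongly.
All lie in period 3, so electronegativity increases left to right.
So from lowest to highest: Na < Al < Si < S < Cl.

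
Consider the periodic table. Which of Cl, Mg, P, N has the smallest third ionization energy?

After 2 electrons have been removed, what remains? Cl²⁺ still has 5 valence electrons; Mg²⁺ is the bare [Ne] core; P²⁺ still has 3 valence electrons; N²⁺ still has 3 valence electrons.
Breaking into a closed-shell core is much more expensive than removing a leftover valence electron — Mg has the largest IE_3 here.
Valence configurations: Cl²⁺ [Ne]3s²3p³, P²⁺ [Ne]3s²3p¹, N²⁺ [He]2s²2p¹.
The numbers (kJ/mol): Cl 3822, Mg 7733, P 2914, N 4578.
Hence IE_3: P < Cl < N < Mg.

P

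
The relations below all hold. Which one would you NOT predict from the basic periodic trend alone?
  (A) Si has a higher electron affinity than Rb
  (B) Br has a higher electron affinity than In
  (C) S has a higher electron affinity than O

The general trend: electron affinity increases across a period and decreases down a group.
(A) Si (period 3, group 14) vs Rb (period 5, group 1): the stated order agrees with the simple trend.
(B) Br (period 4, group 17) vs In (period 5, group 13): the stated order agrees with the simple trend.
(C) S (period 3, group 16) vs O (period 2, group 16): the stated order contradicts the simple trend.
The exception is (C): the compact 2p subshell of O repels the added electron more than S's larger 3p does.

(C)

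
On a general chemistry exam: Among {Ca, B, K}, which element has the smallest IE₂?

Ca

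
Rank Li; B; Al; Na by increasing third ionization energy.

Al < B < Na < Li

Consider each +2 ion: Li²⁺ is already 1 electron into the core; B²⁺ still has 1 valence electron; Al²⁺ still has 1 valence electron; Na²⁺ is already 1 electron into the core.
Core electrons are held far more tightly than valence electrons, so Na and Li top the IE_3 order.
Valence configurations: B²⁺ [He]2s¹, Al²⁺ [Ne]3s¹.
The numbers (kJ/mol): Li 11815, B 3660, Al 2745, Na 6910.
So the third ionization energies run Al < B < Na < Li.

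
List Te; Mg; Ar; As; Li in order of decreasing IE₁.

Ar > As > Te > Mg > Li

Li is in period 2, group 1; Mg is in period 3, group 2; Ar is in period 3, group 18; As is in period 4, group 15; Te is in period 5, group 16.
Removing the outermost electron gets harder across a period and easier down a group.
Neither a single period nor a single group — weigh both effects.
Mg > Li: period and group pull opposite ways; the across-period shift dominates (738 vs 520 kJ/mol).
Te > Mg: the two effects oppose for this pair; the across-period effect wins (869 vs 738 kJ/mol).
As > Te: the two effects oppose for this pair; the down-group effect wins (947 vs 869 kJ/mol).
Ar > As: relative to As, both the across-period and down-group shifts push Ar's first ionization energy up.
For reference (kJ/mol): Li 520, Mg 738, Ar 1521, As 947, Te 869.
So from highest to lowest: Ar > As > Te > Mg > Li.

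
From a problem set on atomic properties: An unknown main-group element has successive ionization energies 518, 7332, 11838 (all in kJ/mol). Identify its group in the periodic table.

Group 1

Look for the largest jump between consecutive ionization energies: IE2/IE1 ≈ 14.2, far larger than any earlier ratio.
That jump marks the point where a core electron is being removed. So the atom has 1 valence electron.
A main-group element with 1 valence electron is in group 1.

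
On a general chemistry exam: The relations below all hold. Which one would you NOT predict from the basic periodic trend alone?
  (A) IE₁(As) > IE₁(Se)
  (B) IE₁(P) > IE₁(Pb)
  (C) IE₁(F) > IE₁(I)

(A)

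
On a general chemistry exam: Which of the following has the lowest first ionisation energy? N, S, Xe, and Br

First ionization energy rises across a period (greater Z_eff holds electrons more tightly) and falls down a group (valence electrons are farther from the nucleus).
A diagonal step moves right (one effect) and down (the opposite effect) at once.
Br > S: period and group pull opposite ways; the across-period shift dominates (1140 vs 1000 kJ/mol).
Xe > Br: the two effects oppose for this pair; the across-period effect wins (1170 vs 1140 kJ/mol).
N > Xe: period and group pull opposite ways; the down-group shift dominates (1402 vs 1170 kJ/mol).
For reference (kJ/mol): N 1402, S 1000, Br 1140, Xe 1170.
The lowest first ionisation energy among these belongs to S.

S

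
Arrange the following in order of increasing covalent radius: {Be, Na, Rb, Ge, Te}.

Moving right in a period, electrons are added to the same shell under a stronger nuclear pull, so atoms get smaller; moving down, a new shell is opened and atoms get larger.
Neither a single period nor a single group — weigh both effects.
Ge > Be: the two effects oppose for this pair; the down-group effect wins (121 vs 102 pm).
Te > Ge: period and group pull opposite ways; the down-group shift dominates (136 vs 121 pm).
Na > Te: the two effects oppose for this pair; the across-period effect wins (155 vs 136 pm).
Rb > Na: Rb sits below Na in group 1, so the down-group effect alone puts Rb larger.
For reference (pm): Be 102, Na 155, Ge 121, Rb 210, Te 136.
So from smallest to largest: Be < Ge < Te < Na < Rb.

Be, Ge, Te, Na, Rb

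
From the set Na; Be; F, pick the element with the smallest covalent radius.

F

Be is in period 2, group 2; F is in period 2, group 17; Na is in period 3, group 1.
Across a period the added protons contract the valence shell; down a group each new principal shell makes the atom larger.
Here both period and group differ, so the two effects have to be weighed against each other.
Be > F: Be lies to the left of F in period 2, so the across-period effect alone puts Be larger.
Na > Be: relative to Be, both the across-period and down-group shifts push Na's atomic radius up.
Tabulated atomic radius (pm): Be 102, F 64, Na 155.
The smallest covalent radius among these belongs to F.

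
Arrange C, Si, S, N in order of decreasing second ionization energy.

N > C > S > Si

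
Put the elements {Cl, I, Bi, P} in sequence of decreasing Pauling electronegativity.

Cl > I > P > Bi

EN rises left→right (higher Z_eff, smaller atoms) and falls top→bottom (larger, more shielded atoms).
Here both period and group differ, so the two effects have to be weighed against each other.
P > Bi: P sits above Bi in group 15, so the down-group effect alone puts P higher.
I > P: the two effects oppose for this pair; the across-period effect wins (2.66 vs 2.19).
Cl > I: they share group 17; the group trend gives Cl the larger value.
Tabulated electronegativity (Pauling): P 2.19, Cl 3.16, I 2.66, Bi 2.02.
So from highest to lowest: Cl > I > P > Bi.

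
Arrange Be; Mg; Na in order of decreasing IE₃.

After 2 electrons have been removed, what remains? Be²⁺ is the bare [He] core; Mg²⁺ is the bare [Ne] core; Na²⁺ is already 1 electron into the core.
All of these are removing an electron from a noble-gas core or deeper; the smaller core (lower principal quantum number) is held far more tightly, and within a period the higher nuclear charge binds the same core more tightly.
Approximate IE_3 values (kJ/mol): Be 14849, Mg 7733, Na 6910.
Hence IE_3: Na < Mg < Be.

Be > Mg > Na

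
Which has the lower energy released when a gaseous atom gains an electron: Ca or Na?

Ca

Na is in period 3, group 1; Ca is in period 4, group 2.
Adding an electron releases more energy for atoms nearer the top right (short of the noble gases).
Here both period and group differ, so the two effects have to be weighed against each other.
Na > Ca: period and group pull opposite ways; the down-group shift dominates (53 vs 2 kJ/mol).
Approximate values (kJ/mol): Na 53, Ca 2.
So Ca has the lower energy released when a gaseous atom gains an electron (Ca < Na).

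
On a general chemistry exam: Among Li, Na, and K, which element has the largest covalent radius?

K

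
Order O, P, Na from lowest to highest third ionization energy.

P, O, Na

Consider each +2 ion: O²⁺ still has 4 valence electrons; P²⁺ still has 3 valence electrons; Na²⁺ is already 1 electron into the core.
Breaking into a closed-shell core is much more expensive than removing a leftover valence electron — Na has the largest IE_3 here.
Valence configurations: O²⁺ [He]2s²2p², P²⁺ [Ne]3s²3p¹.
Approximate IE_3 values (kJ/mol): O 5300, P 2914, Na 6910.
Hence IE_3: P < O < Na.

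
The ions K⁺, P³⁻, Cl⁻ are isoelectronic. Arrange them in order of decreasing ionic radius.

All of these have 18 electrons, so size is governed by nuclear charge alone: the more protons, the stronger the pull on the same electron cloud, and the smaller the ion.
Nuclear charges: K⁺ (Z=19), Cl⁻ (Z=17), P³⁻ (Z=15).
Largest to smallest: P³⁻ > Cl⁻ > K⁺.

P³⁻, Cl⁻, K⁺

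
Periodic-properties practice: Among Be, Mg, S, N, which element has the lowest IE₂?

IE_2 is the cost of taking one more electron from the +1 cation: Be⁺ still has 1 valence electron; Mg⁺ still has 1 valence electron; S⁺ still has 5 valence electrons; N⁺ still has 4 valence electrons.
All are still removing valence electrons, so compare the +1 ions as you would atoms: IE_2 generally rises across a period (higher Z_eff) and falls down a group (larger shell), subject to the usual subshell exceptions.
Valence configurations: Be⁺ [He]2s¹, Mg⁺ [Ne]3s¹, S⁺ [Ne]3s²3p³, N⁺ [He]2s²2p².
Tabulated IE_2 (kJ/mol): Be 1757, Mg 1451, S 2252, N 2856.
Hence IE_2: Mg < Be < S < N.

Mg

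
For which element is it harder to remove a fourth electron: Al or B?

B

The fourth ionization energy removes an electron from the +3 ion. For each element: Al³⁺ is the bare [Ne] core; B³⁺ is the bare [He] core.
All of these are removing an electron from a noble-gas core or deeper; the smaller core (lower principal quantum number) is held far more tightly, and within a period the higher nuclear charge binds the same core more tightly.
Approximate IE_4 values (kJ/mol): Al 11577, B 25026.
So the fourth ionization energies run Al < B.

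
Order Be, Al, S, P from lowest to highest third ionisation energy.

The third ionization energy removes an electron from the +2 ion. For each element: Be²⁺ is the bare [He] core; Al²⁺ still has 1 valence electron; S²⁺ still has 4 valence electrons; P²⁺ still has 3 valence electrons.
Breaking into a closed-shell core is much more expensive than removing a leftover valence electron — Be has the largest IE_3 here.
Valence configurations: Al²⁺ [Ne]3s¹, S²⁺ [Ne]3s²3p², P²⁺ [Ne]3s²3p¹.
Tabulated IE_3 (kJ/mol): Be 14849, Al 2745, S 3357, P 2914.
Hence IE_3: Al < P < S < Be.

Al, P, S, Be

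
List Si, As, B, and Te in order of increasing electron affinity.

B < As < Si < Te

B is in period 2, group 13; Si is in period 3, group 14; As is in period 4, group 15; Te is in period 5, group 16.
EA tends to increase across a period and decrease down a group, though the pattern is less regular than for IE or radius.
These sit on a diagonal, where the across-period and down-group effects partly cancel.
As > B: the two effects oppose for this pair; the across-period effect wins (78 vs 27 kJ/mol).
Si > As: period and group pull opposite ways; the down-group shift dominates (134 vs 78 kJ/mol).
Te > Si: the two effects oppose for this pair; the across-period effect wins (190 vs 134 kJ/mol).
For reference (kJ/mol): B 27, Si 134, As 78, Te 190.
So from lowest to highest: B < As < Si < Te.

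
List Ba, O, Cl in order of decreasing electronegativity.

Atoms toward the upper right of the periodic table pull bonding electrons most strongly.
Neither a single period nor a single group — weigh both effects.
Cl > Ba: both effects reinforce here, so Cl is clearly the higher of the two.
O > Cl: the two effects oppose for this pair; the down-group effect wins (3.44 vs 3.16).
Approximate values (Pauling): O 3.44, Cl 3.16, Ba 0.89.
So from highest to lowest: O > Cl > Ba.

O > Cl > Ba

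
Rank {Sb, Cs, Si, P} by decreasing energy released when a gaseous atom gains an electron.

Si > Sb > P > Cs

Atoms with high Z_eff and room in the valence shell (especially the halogens) have the most exothermic electron affinities.
Neither a single period nor a single group — weigh both effects.
P > Cs: both effects reinforce here, so P is clearly the higher of the two.
Sb > P: this pair runs against the simple trend — see the exception note.
Si > Sb: the two effects oppose for this pair; the down-group effect wins (134 vs 103 kJ/mol).
Note the exception: Sb has a higher electron affinity than P, contrary to the simple trend — both are half-filled np³, but the pairing/repulsion penalty for the added electron shrinks as the p orbitals become larger and more diffuse down the group, and for Sb that outweighs the weaker nuclear attraction.
Note the exception: Si has a higher electron affinity than P, contrary to the simple trend — adding an electron to P's half-filled 3p³ is unfavourable, so Si (3p²) has the more exothermic EA.
Approximate values (kJ/mol): Si 134, P 72, Sb 103, Cs 46.
So from highest to lowest: Si > Sb > P > Cs.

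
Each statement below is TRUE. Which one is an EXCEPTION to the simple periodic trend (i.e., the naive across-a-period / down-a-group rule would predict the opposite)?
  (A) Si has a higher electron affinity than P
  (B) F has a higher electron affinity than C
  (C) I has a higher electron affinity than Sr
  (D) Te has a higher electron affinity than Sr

(A)

The general trend: electron affinity increases across a period and decreases down a group.
(A) Si (period 3, group 14) vs P (period 3, group 15): the stated order contradicts the simple trend.
(B) F (period 2, group 17) vs C (period 2, group 14): the stated order agrees with the simple trend.
(C) I (period 5, group 17) vs Sr (period 5, group 2): the stated order agrees with the simple trend.
(D) Te (period 5, group 16) vs Sr (period 5, group 2): the stated order agrees with the simple trend.
The exception is (A): adding an electron to P's half-filled 3p³ is unfavourable, so Si (3p²) has the more exothermic EA.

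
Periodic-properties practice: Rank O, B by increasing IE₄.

Consider each +3 ion: O³⁺ still has 3 valence electrons; B³⁺ is the bare [He] core.
Core electrons are held far more tightly than valence electrons, so B tops the IE_4 order.
Tabulated IE_4 (kJ/mol): O 7469, B 25026.
Overall IE_4 order: O < B.

O < B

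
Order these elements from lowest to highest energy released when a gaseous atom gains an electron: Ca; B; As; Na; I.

Atoms with high Z_eff and room in the valence shell (especially the halogens) have the most exothermic electron affinities.
Neither a single period nor a single group — weigh both effects.
B > Ca: relative to Ca, both the across-period and down-group shifts push B's electron affinity up.
Na > B: this pair runs against the simple trend — see the exception note.
As > Na: period and group pull opposite ways; the across-period shift dominates (78 vs 53 kJ/mol).
I > As: the two effects oppose for this pair; the across-period effect wins (295 vs 78 kJ/mol).
Note the exception: Na has a higher electron affinity than B, contrary to the simple trend — B's ns²np¹ configuration gives only a small electron affinity — the sparsely filled np subshell binds an added electron weakly.
Tabulated electron affinity (kJ/mol): B 27, Na 53, Ca 2, As 78, I 295.
So from lowest to highest: Ca < B < Na < As < I.

Ca < B < Na < As < I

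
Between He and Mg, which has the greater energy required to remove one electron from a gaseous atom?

He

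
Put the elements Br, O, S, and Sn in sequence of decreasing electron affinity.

O is in period 2, group 16; S is in period 3, group 16; Br is in period 4, group 17; Sn is in period 5, group 14.
Electron affinity generally becomes more exothermic across a period toward the halogens and less exothermic down a group.
Neither a single period nor a single group — weigh both effects.
O > Sn: both effects reinforce here, so O is clearly the higher of the two.
S > O: this pair runs against the simple trend — see the exception note.
Br > S: the two effects oppose for this pair; the across-period effect wins (325 vs 200 kJ/mol).
Note the exception: S has a higher electron affinity than O, contrary to the simple trend — the compact 2p subshell of O repels the added electron more than S's larger 3p does.
Tabulated electron affinity (kJ/mol): O 141, S 200, Br 325, Sn 107.
So from highest to lowest: Br > S > O > Sn.

Br > S > O > Sn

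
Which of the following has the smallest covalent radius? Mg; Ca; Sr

Mg

Mg is in period 3, group 2; Ca is in period 4, group 2; Sr is in period 5, group 2.
Across a period the added protons contract the valence shell; down a group each new principal shell makes the atom larger.
All are in group 2, so atomic radius increases down the group.
The smallest covalent radius among these belongs to Mg.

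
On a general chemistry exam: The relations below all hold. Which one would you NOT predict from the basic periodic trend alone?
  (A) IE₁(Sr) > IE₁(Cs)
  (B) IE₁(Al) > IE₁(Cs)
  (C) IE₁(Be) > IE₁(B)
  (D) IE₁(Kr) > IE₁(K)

The general trend: first ionization energy increases across a period and decreases down a group.
(A) Sr (period 5, group 2) vs Cs (period 6, group 1): the stated order agrees with the simple trend.
(B) Al (period 3, group 13) vs Cs (period 6, group 1): the stated order agrees with the simple trend.
(C) Be (period 2, group 2) vs B (period 2, group 13): the stated order contradicts the simple trend.
(D) Kr (period 4, group 18) vs K (period 4, group 1): the stated order agrees with the simple trend.
The exception is (C): removing B's lone 2p electron is easier than breaking Be's filled 2s².

(C)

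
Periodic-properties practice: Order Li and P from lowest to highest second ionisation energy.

After 1 electron has been removed, what remains? Li⁺ is the bare [He] core; P⁺ still has 4 valence electrons.
Pulling an electron out of a noble-gas core costs far more than removing a remaining valence electron, so Li sits at the high end of IE_2.
Tabulated IE_2 (kJ/mol): Li 7298, P 1907.
Hence IE_2: P < Li.

P < Li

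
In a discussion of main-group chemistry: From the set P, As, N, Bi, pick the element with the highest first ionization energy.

N

N is in period 2, group 15; P is in period 3, group 15; As is in period 4, group 15; Bi is in period 6, group 15.
First ionization energy rises across a period (greater Z_eff holds electrons more tightly) and falls down a group (valence electrons are farther from the nucleus).
All are in group 15, so first ionization energy increases up the group.
The highest first ionization energy among these belongs to N.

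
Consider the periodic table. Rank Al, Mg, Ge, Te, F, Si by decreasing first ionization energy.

F > Te > Si > Ge > Mg > Al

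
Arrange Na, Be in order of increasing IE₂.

Be, Na

The second ionization energy removes an electron from the +1 ion. For each element: Na⁺ is the bare [Ne] core; Be⁺ still has 1 valence electron.
Core electrons are held far more tightly than valence electrons, so Na tops the IE_2 order.
The numbers (kJ/mol): Na 4562, Be 1757.
Hence IE_2: Be < Na.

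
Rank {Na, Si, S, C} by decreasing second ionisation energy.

Na, C, S, Si

Consider each +1 ion: Na⁺ is the bare [Ne] core; Si⁺ still has 3 valence electrons; S⁺ still has 5 valence electrons; C⁺ still has 3 valence electrons.
Pulling an electron out of a noble-gas core costs far more than removing a remaining valence electron, so Na sits at the high end of IE_2.
Valence configurations: Si⁺ [Ne]3s²3p¹, S⁺ [Ne]3s²3p³, C⁺ [He]2s²2p¹.
Tabulated IE_2 (kJ/mol): Na 4562, Si 1577, S 2252, C 2353.
Putting it together, IE_2: Si < S < C < Na.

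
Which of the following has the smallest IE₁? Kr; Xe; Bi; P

Bi

P is in period 3, group 15; Kr is in period 4, group 18; Xe is in period 5, group 18; Bi is in period 6, group 15.
IE₁ increases left→right with effective nuclear charge and decreases top→bottom as the valence shell moves farther out.
These span different periods and groups, so the two trends combine.
P > Bi: they share group 15; the group trend gives P the larger value.
Xe > P: period and group pull opposite ways; the across-period shift dominates (1170 vs 1012 kJ/mol).
Kr > Xe: they share group 18; the group trend gives Kr the larger value.
Tabulated first ionization energy (kJ/mol): P 1012, Kr 1351, Xe 1170, Bi 703.
The smallest IE₁ among these belongs to Bi.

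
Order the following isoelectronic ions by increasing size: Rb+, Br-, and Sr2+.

Sr2+ < Rb+ < Br-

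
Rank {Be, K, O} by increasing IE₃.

K < O < Be

Consider each +2 ion: Be²⁺ is the bare [He] core; K²⁺ is already 1 electron into the core; O²⁺ still has 4 valence electrons.
Usually core removal costs more than valence removal, but here the competition is close: a tightly held n=2 valence electron can cost more to remove than an n=3 core electron, so the actual values have to decide it.
The numbers (kJ/mol): Be 14849, K 4420, O 5300.
So the third ionization energies run K < O < Be.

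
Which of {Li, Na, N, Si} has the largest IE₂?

Li

The second ionization energy removes an electron from the +1 ion. For each element: Li⁺ is the bare [He] core; Na⁺ is the bare [Ne] core; N⁺ still has 4 valence electrons; Si⁺ still has 3 valence electrons.
Pulling an electron out of a noble-gas core costs far more than removing a remaining valence electron, so Na and Li sit at the high end of IE_2.
Valence configurations: N⁺ [He]2s²2p², Si⁺ [Ne]3s²3p¹.
Tabulated IE_2 (kJ/mol): Li 7298, Na 4562, N 2856, Si 1577.
Hence IE_2: Si < N < Na < Li.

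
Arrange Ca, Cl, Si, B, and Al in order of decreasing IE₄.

IE_4 is the cost of taking one more electron from the +3 cation: Ca³⁺ is already 1 electron into the core; Cl³⁺ still has 4 valence electrons; Si³⁺ still has 1 valence electron; B³⁺ is the bare [He] core; Al³⁺ is the bare [Ne] core.
Core electrons are held far more tightly than valence electrons, so Ca, Al and B top the IE_4 order.
Valence configurations: Cl³⁺ [Ne]3s²3p², Si³⁺ [Ne]3s¹.
Tabulated IE_4 (kJ/mol): Ca 6491, Cl 5159, Si 4356, B 25026, Al 11577.
Overall IE_4 order: Si < Cl < Ca < Al < B.

B > Al > Ca > Cl > Si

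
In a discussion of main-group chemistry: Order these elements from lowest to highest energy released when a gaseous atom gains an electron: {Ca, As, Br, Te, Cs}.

Ca < Cs < As < Te < Br

Ca is in period 4, group 2; As is in period 4, group 15; Br is in period 4, group 17; Te is in period 5, group 16; Cs is in period 6, group 1.
Adding an electron releases more energy for atoms nearer the top right (short of the noble gases).
These span different periods and groups, so the two trends combine.
Cs > Ca: this pair runs against the simple trend — see the exception note.
As > Cs: relative to Cs, both the across-period and down-group shifts push As's electron affinity up.
Te > As: the two effects oppose for this pair; the across-period effect wins (190 vs 78 kJ/mol).
Br > Te: both effects reinforce here, so Br is clearly the higher of the two.
Note the exception: Cs has a higher electron affinity than Ca, contrary to the simple trend — adding an electron to Ca (ns²) has to open a new, higher-energy np subshell, which is unfavourable.
Approximate values (kJ/mol): Ca 2, As 78, Br 325, Te 190, Cs 46.
So from lowest to highest: Ca < Cs < As < Te < Br.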